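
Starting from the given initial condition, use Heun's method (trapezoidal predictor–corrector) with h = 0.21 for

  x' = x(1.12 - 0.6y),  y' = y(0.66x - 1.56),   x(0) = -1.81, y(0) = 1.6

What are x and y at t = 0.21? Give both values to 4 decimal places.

-1.9809, 0.9393

Heun on (x,y): k1 = f(t_n, state_n); k2 = f(t_n + h, state_n + h·k1); state_{n+1} = state_n + (h/2)·(k1 + k2).
0.000000: (-1.810000, 1.600000)
  k1 = (-0.289600, -4.407360)
  predictor → (-1.870816, 0.674454)
  k2 = (-1.338246, -1.884924)
  → (-1.980924, 0.939310)
(x(0.21), y(0.21)) ≈ (-1.9809, 0.9393)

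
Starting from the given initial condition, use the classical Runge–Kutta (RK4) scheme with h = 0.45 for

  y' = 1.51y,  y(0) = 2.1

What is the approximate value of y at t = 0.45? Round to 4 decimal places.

RK4: k1 = f(t_n, y_n); k2 = f(t_n + h/2, y_n + (h/2)·k1); k3 = f(t_n + h/2, y_n + (h/2)·k2); k4 = f(t_n + h, y_n + h·k3); y_{n+1} = y_n + (h/6)·(k1 + 2k2 + 2k3 + k4).
t=0.000000, y=2.100000:
  k1 = f(0.000000, 2.100000) = 3.171000
  k2 = f(0.225000, 2.813475) = 4.248347
  k3 = f(0.225000, 3.055878) = 4.614376
  k4 = f(0.450000, 4.176469) = 6.306468
  y ← 2.100000 + (0.45/6)·(k1 + 2k2 + 2k3 + k4) = 4.140219
y(0.45) ≈ 4.1402

4.1402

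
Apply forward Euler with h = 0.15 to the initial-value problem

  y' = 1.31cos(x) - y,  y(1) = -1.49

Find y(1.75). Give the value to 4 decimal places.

-0.5040

Euler: y_{n+1} = y_n + h·f(x_n, y_n).
x=1.000000, y=-1.490000: f=2.197796 → y ← -1.490000 + 0.15·2.197796 = -1.160331
x=1.150000, y=-1.160331: f=1.695449 → y ← -1.160331 + 0.15·1.695449 = -0.906013
x=1.300000, y=-0.906013: f=1.256437 → y ← -0.906013 + 0.15·1.256437 = -0.717548
x=1.450000, y=-0.717548: f=0.875406 → y ← -0.717548 + 0.15·0.875406 = -0.586237
x=1.600000, y=-0.586237: f=0.547985 → y ← -0.586237 + 0.15·0.547985 = -0.504039
y(1.75) ≈ -0.5040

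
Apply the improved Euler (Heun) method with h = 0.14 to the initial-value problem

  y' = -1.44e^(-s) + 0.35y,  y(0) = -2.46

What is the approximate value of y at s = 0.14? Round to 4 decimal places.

Heun: k1 = f(s_n, y_n); k2 = f(s_n + h, y_n + h·k1); y_{n+1} = y_n + (h/2)·(k1 + k2).
s=0.000000, y=-2.460000:
  k1 = f(0.000000, -2.460000) = -2.301000
  k2 = f(0.140000, -2.782140) = -2.225625
  y ← -2.460000 + (0.14/2)·(-2.301000 + (-2.225625)) = -2.776864
y(0.14) ≈ -2.7769

-2.7769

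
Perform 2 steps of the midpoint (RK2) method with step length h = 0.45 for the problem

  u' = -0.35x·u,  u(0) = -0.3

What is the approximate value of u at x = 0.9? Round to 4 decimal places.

Midpoint: k1 = f(x_n, u_n); k2 = f(x_n + h/2, u_n + (h/2)·k1); u_{n+1} = u_n + h·k2.
x=0.000000, u=-0.300000:
  k1 = f(0.000000, -0.300000) = 0.000000
  k2 = f(0.225000, -0.300000) = 0.023625
  u ← -0.300000 + 0.45·0.023625 = -0.289369
x=0.450000, u=-0.289369:
  k1 = f(0.450000, -0.289369) = 0.045576
  k2 = f(0.675000, -0.279114) = 0.065941
  u ← -0.289369 + 0.45·0.065941 = -0.259695
u(0.9) ≈ -0.2597

-0.2597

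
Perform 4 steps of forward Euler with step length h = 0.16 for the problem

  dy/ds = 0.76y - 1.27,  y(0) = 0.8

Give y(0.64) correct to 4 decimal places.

0.2926

Euler: y_{n+1} = y_n + h·f(s_n, y_n).
s=0.000000, y=0.800000: f=-0.662000 → y ← 0.800000 + 0.16·(-0.662000) = 0.694080
s=0.160000, y=0.694080: f=-0.742499 → y ← 0.694080 + 0.16·(-0.742499) = 0.575280
s=0.320000, y=0.575280: f=-0.832787 → y ← 0.575280 + 0.16·(-0.832787) = 0.442034
s=0.480000, y=0.442034: f=-0.934054 → y ← 0.442034 + 0.16·(-0.934054) = 0.292586
y(0.64) ≈ 0.2926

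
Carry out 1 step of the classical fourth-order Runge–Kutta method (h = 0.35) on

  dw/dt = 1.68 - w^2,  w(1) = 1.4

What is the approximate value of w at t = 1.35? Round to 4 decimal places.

1.3376

RK4: k1 = f(t_n, w_n); k2 = f(t_n + h/2, w_n + (h/2)·k1); k3 = f(t_n + h/2, w_n + (h/2)·k2); k4 = f(t_n + h, w_n + h·k3); w_{n+1} = w_n + (h/6)·(k1 + 2k2 + 2k3 + k4).
t=1.000000, w=1.400000:
  k1 = f(1.000000, 1.400000) = -0.280000
  k2 = f(1.175000, 1.351000) = -0.145201
  k3 = f(1.175000, 1.374590) = -0.209497
  k4 = f(1.350000, 1.326676) = -0.080069
  w ← 1.400000 + (0.35/6)·(k1 + 2k2 + 2k3 + k4) = 1.337615
w(1.35) ≈ 1.3376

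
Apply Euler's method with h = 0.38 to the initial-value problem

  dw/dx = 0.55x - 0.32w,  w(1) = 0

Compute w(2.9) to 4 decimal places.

1.5233

Euler: w_{n+1} = w_n + h·f(x_n, w_n).
x=1.000000, w=0.000000: f=0.550000 → w ← 0.000000 + 0.38·0.550000 = 0.209000
x=1.380000, w=0.209000: f=0.692120 → w ← 0.209000 + 0.38·0.692120 = 0.472006
x=1.760000, w=0.472006: f=0.816958 → w ← 0.472006 + 0.38·0.816958 = 0.782450
x=2.140000, w=0.782450: f=0.926616 → w ← 0.782450 + 0.38·0.926616 = 1.134564
x=2.520000, w=1.134564: f=1.022940 → w ← 1.134564 + 0.38·1.022940 = 1.523281
w(2.9) ≈ 1.5233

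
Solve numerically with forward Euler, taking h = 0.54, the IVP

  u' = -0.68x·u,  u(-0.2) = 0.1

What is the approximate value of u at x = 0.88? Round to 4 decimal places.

Euler: u_{n+1} = u_n + h·f(x_n, u_n).
x=-0.200000, u=0.100000: f=0.013600 → u ← 0.100000 + 0.54·0.013600 = 0.107344
x=0.340000, u=0.107344: f=-0.024818 → u ← 0.107344 + 0.54·(-0.024818) = 0.093942
u(0.88) ≈ 0.0939

0.0939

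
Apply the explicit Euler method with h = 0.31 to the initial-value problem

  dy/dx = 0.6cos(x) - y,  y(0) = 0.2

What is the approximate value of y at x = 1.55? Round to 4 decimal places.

Euler: y_{n+1} = y_n + h·f(x_n, y_n).
x=0.000000, y=0.200000: f=0.400000 → y ← 0.200000 + 0.31·0.400000 = 0.324000
x=0.310000, y=0.324000: f=0.247400 → y ← 0.324000 + 0.31·0.247400 = 0.400694
x=0.620000, y=0.400694: f=0.087633 → y ← 0.400694 + 0.31·0.087633 = 0.427860
x=0.930000, y=0.427860: f=-0.069160 → y ← 0.427860 + 0.31·(-0.069160) = 0.406421
x=1.240000, y=0.406421: f=-0.211543 → y ← 0.406421 + 0.31·(-0.211543) = 0.340842
y(1.55) ≈ 0.3408

0.3408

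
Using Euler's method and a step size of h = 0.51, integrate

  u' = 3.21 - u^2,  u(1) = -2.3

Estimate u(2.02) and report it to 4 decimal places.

-7.4841

Euler: u_{n+1} = u_n + h·f(s_n, u_n).
s=1.000000, u=-2.300000: f=-2.080000 → u ← -2.300000 + 0.51·(-2.080000) = -3.360800
s=1.510000, u=-3.360800: f=-8.084977 → u ← -3.360800 + 0.51·(-8.084977) = -7.484138
u(2.02) ≈ -7.4841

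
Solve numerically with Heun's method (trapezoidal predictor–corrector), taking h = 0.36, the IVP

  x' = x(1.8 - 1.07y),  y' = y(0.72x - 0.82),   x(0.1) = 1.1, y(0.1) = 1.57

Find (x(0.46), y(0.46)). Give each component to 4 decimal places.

1.1521, 1.5638

Heun on (x,y): k1 = f(t_n, state_n); k2 = f(t_n + h, state_n + h·k1); state_{n+1} = state_n + (h/2)·(k1 + k2).
0.100000: (1.100000, 1.570000)
  k1 = (0.132110, -0.043960)
  predictor → (1.147560, 1.554174)
  k2 = (0.157254, 0.009703)
  → (1.152086, 1.563834)
(x(0.46), y(0.46)) ≈ (1.1521, 1.5638)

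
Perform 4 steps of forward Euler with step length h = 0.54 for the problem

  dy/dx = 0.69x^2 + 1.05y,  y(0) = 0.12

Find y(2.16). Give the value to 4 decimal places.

Euler: y_{n+1} = y_n + h·f(x_n, y_n).
x=0.000000, y=0.120000: f=0.126000 → y ← 0.120000 + 0.54·0.126000 = 0.188040
x=0.540000, y=0.188040: f=0.398646 → y ← 0.188040 + 0.54·0.398646 = 0.403309
x=1.080000, y=0.403309: f=1.228290 → y ← 0.403309 + 0.54·1.228290 = 1.066586
x=1.620000, y=1.066586: f=2.930751 → y ← 1.066586 + 0.54·2.930751 = 2.649191
y(2.16) ≈ 2.6492

2.6492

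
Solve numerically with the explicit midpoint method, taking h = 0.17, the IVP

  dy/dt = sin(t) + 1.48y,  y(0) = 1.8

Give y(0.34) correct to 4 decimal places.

3.0291

Midpoint: k1 = f(t_n, y_n); k2 = f(t_n + h/2, y_n + (h/2)·k1); y_{n+1} = y_n + h·k2.
t=0.000000, y=1.800000:
  k1 = f(0.000000, 1.800000) = 2.664000
  k2 = f(0.085000, 2.026440) = 3.084029
  y ← 1.800000 + 0.17·3.084029 = 2.324285
t=0.170000, y=2.324285:
  k1 = f(0.170000, 2.324285) = 3.609124
  k2 = f(0.255000, 2.631060) = 4.146215
  y ← 2.324285 + 0.17·4.146215 = 3.029141
y(0.34) ≈ 3.0291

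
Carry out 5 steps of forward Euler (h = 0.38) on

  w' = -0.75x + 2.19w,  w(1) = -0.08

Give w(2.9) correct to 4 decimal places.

-10.8020

Euler: w_{n+1} = w_n + h·f(x_n, w_n).
x=1.000000, w=-0.080000: f=-0.925200 → w ← -0.080000 + 0.38·(-0.925200) = -0.431576
x=1.380000, w=-0.431576: f=-1.980151 → w ← -0.431576 + 0.38·(-1.980151) = -1.184034
x=1.760000, w=-1.184034: f=-3.913033 → w ← -1.184034 + 0.38·(-3.913033) = -2.670986
x=2.140000, w=-2.670986: f=-7.454460 → w ← -2.670986 + 0.38·(-7.454460) = -5.503681
x=2.520000, w=-5.503681: f=-13.943061 → w ← -5.503681 + 0.38·(-13.943061) = -10.802044
w(2.9) ≈ -10.8020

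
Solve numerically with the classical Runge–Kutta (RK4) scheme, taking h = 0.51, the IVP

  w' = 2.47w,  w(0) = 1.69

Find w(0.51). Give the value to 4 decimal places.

RK4: k1 = f(x_n, w_n); k2 = f(x_n + h/2, w_n + (h/2)·k1); k3 = f(x_n + h/2, w_n + (h/2)·k2); k4 = f(x_n + h, w_n + h·k3); w_{n+1} = w_n + (h/6)·(k1 + 2k2 + 2k3 + k4).
x=0.000000, w=1.690000:
  k1 = f(0.000000, 1.690000) = 4.174300
  k2 = f(0.255000, 2.754447) = 6.803483
  k3 = f(0.255000, 3.424888) = 8.459474
  k4 = f(0.510000, 6.004332) = 14.830699
  w ← 1.690000 + (0.51/6)·(k1 + 2k2 + 2k3 + k4) = 5.900128
w(0.51) ≈ 5.9001

5.9001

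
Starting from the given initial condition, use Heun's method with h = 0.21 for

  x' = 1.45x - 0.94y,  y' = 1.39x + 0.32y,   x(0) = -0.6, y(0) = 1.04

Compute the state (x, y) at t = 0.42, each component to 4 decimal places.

Heun on (x,y): k1 = f(t_n, state_n); k2 = f(t_n + h, state_n + h·k1); state_{n+1} = state_n + (h/2)·(k1 + k2).
0.000000: (-0.600000, 1.040000)
  k1 = (-1.847600, -0.501200)
  predictor → (-0.987996, 0.934748)
  k2 = (-2.311257, -1.074195)
  → (-1.036680, 0.874584)
0.210000: (-1.036680, 0.874584)
  k1 = (-2.325295, -1.161119)
  predictor → (-1.524992, 0.630749)
  k2 = (-2.804142, -1.917899)
  → (-1.575271, 0.551287)
(x(0.42), y(0.42)) ≈ (-1.5753, 0.5513)

-1.5753, 0.5513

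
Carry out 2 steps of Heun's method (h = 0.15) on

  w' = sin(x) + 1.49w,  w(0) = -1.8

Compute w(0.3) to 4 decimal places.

Heun: k1 = f(x_n, w_n); k2 = f(x_n + h, w_n + h·k1); w_{n+1} = w_n + (h/2)·(k1 + k2).
x=0.000000, w=-1.800000:
  k1 = f(0.000000, -1.800000) = -2.682000
  k2 = f(0.150000, -2.202300) = -3.131989
  w ← -1.800000 + (0.15/2)·(-2.682000 + (-3.131989)) = -2.236049
x=0.150000, w=-2.236049:
  k1 = f(0.150000, -2.236049) = -3.182275
  k2 = f(0.300000, -2.713390) = -3.747432
  w ← -2.236049 + (0.15/2)·(-3.182275 + (-3.747432)) = -2.755777
w(0.3) ≈ -2.7558

-2.7558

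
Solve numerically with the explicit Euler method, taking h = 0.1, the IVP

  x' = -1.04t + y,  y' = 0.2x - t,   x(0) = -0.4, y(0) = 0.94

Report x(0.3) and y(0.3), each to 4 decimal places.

Euler on (x,y): x_{n+1} = x_n + h·x', y_{n+1} = y_n + h·y'.
0.000000: (-0.400000, 0.940000); f=(0.940000, -0.080000) → (-0.306000, 0.932000)
0.100000: (-0.306000, 0.932000); f=(0.828000, -0.161200) → (-0.223200, 0.915880)
0.200000: (-0.223200, 0.915880); f=(0.707880, -0.244640) → (-0.152412, 0.891416)
(x(0.3), y(0.3)) ≈ (-0.1524, 0.8914)

-0.1524, 0.8914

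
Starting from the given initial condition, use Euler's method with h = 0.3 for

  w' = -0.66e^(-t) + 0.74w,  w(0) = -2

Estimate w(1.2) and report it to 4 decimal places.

-5.2534

Euler: w_{n+1} = w_n + h·f(t_n, w_n).
t=0.000000, w=-2.000000: f=-2.140000 → w ← -2.000000 + 0.3·(-2.140000) = -2.642000
t=0.300000, w=-2.642000: f=-2.444020 → w ← -2.642000 + 0.3·(-2.444020) = -3.375206
t=0.600000, w=-3.375206: f=-2.859868 → w ← -3.375206 + 0.3·(-2.859868) = -4.233166
t=0.900000, w=-4.233166: f=-3.400879 → w ← -4.233166 + 0.3·(-3.400879) = -5.253430
w(1.2) ≈ -5.2534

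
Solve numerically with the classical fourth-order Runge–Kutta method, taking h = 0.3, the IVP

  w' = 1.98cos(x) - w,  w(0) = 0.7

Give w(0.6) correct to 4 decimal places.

RK4: k1 = f(x_n, w_n); k2 = f(x_n + h/2, w_n + (h/2)·k1); k3 = f(x_n + h/2, w_n + (h/2)·k2); k4 = f(x_n + h, w_n + h·k3); w_{n+1} = w_n + (h/6)·(k1 + 2k2 + 2k3 + k4).
x=0.000000, w=0.700000:
  k1 = f(0.000000, 0.700000) = 1.280000
  k2 = f(0.150000, 0.892000) = 1.065767
  k3 = f(0.150000, 0.859865) = 1.097902
  k4 = f(0.300000, 1.029371) = 0.862196
  w ← 0.700000 + (0.3/6)·(k1 + 2k2 + 2k3 + k4) = 1.023477
x=0.300000, w=1.023477:
  k1 = f(0.300000, 1.023477) = 0.868090
  k2 = f(0.450000, 1.153690) = 0.629195
  k3 = f(0.450000, 1.117856) = 0.665029
  k4 = f(0.600000, 1.222985) = 0.411179
  w ← 1.023477 + (0.3/6)·(k1 + 2k2 + 2k3 + k4) = 1.216863
w(0.6) ≈ 1.2169

1.2169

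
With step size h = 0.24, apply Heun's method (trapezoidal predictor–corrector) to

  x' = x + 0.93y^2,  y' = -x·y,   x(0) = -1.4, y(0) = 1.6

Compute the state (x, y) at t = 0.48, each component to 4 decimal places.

0.2719, 2.4309

Heun on (x,y): k1 = f(t_n, state_n); k2 = f(t_n + h, state_n + h·k1); state_{n+1} = state_n + (h/2)·(k1 + k2).
0.000000: (-1.400000, 1.600000)
  k1 = (0.980800, 2.240000)
  predictor → (-1.164608, 2.137600)
  k2 = (3.084872, 2.489466)
  → (-0.912119, 2.167536)
0.240000: (-0.912119, 2.167536)
  k1 = (3.457218, 1.977051)
  predictor → (-0.082387, 2.642028)
  k2 = (6.409304, 0.217669)
  → (0.271863, 2.430902)
(x(0.48), y(0.48)) ≈ (0.2719, 2.4309)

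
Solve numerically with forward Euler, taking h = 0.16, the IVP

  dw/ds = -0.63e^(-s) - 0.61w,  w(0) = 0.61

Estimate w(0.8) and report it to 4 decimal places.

Euler: w_{n+1} = w_n + h·f(s_n, w_n).
s=0.000000, w=0.610000: f=-1.002100 → w ← 0.610000 + 0.16·(-1.002100) = 0.449664
s=0.160000, w=0.449664: f=-0.811146 → w ← 0.449664 + 0.16·(-0.811146) = 0.319881
s=0.320000, w=0.319881: f=-0.652601 → w ← 0.319881 + 0.16·(-0.652601) = 0.215465
s=0.480000, w=0.215465: f=-0.521267 → w ← 0.215465 + 0.16·(-0.521267) = 0.132062
s=0.640000, w=0.132062: f=-0.412752 → w ← 0.132062 + 0.16·(-0.412752) = 0.066022
w(0.8) ≈ 0.0660

0.0660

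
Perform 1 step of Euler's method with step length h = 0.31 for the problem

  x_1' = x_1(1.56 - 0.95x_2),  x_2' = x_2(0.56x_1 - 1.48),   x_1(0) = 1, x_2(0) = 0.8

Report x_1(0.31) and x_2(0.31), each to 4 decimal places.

Euler on (x_1,x_2): x_1_{n+1} = x_1_n + h·x_1', x_2_{n+1} = x_2_n + h·x_2'.
0.000000: (1.000000, 0.800000); f=(0.800000, -0.736000) → (1.248000, 0.571840)
(x_1(0.31), x_2(0.31)) ≈ (1.2480, 0.5718)

1.2480, 0.5718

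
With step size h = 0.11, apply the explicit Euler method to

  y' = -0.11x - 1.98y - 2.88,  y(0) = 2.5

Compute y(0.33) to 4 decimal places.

0.4343

Euler: y_{n+1} = y_n + h·f(x_n, y_n).
x=0.000000, y=2.500000: f=-7.830000 → y ← 2.500000 + 0.11·(-7.830000) = 1.638700
x=0.110000, y=1.638700: f=-6.136726 → y ← 1.638700 + 0.11·(-6.136726) = 0.963660
x=0.220000, y=0.963660: f=-4.812247 → y ← 0.963660 + 0.11·(-4.812247) = 0.434313
y(0.33) ≈ 0.4343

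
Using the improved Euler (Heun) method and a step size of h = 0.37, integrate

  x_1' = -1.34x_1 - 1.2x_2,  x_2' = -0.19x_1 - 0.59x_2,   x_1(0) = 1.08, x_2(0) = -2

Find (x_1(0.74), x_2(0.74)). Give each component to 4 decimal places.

Heun on (x_1,x_2): k1 = f(x_n, state_n); k2 = f(x_n + h, state_n + h·k1); state_{n+1} = state_n + (h/2)·(k1 + k2).
0.000000: (1.080000, -2.000000)
  k1 = (0.952800, 0.974800)
  predictor → (1.432536, -1.639324)
  k2 = (0.047591, 0.695019)
  → (1.265072, -1.691083)
0.370000: (1.265072, -1.691083)
  k1 = (0.334103, 0.757375)
  predictor → (1.388690, -1.410854)
  k2 = (-0.167820, 0.568553)
  → (1.295835, -1.445787)
(x_1(0.74), x_2(0.74)) ≈ (1.2958, -1.4458)

1.2958, -1.4458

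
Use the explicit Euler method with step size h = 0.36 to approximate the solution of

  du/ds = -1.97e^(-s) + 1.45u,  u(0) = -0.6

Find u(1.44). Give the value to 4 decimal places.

-7.6325

Euler: u_{n+1} = u_n + h·f(s_n, u_n).
s=0.000000, u=-0.600000: f=-2.840000 → u ← -0.600000 + 0.36·(-2.840000) = -1.622400
s=0.360000, u=-1.622400: f=-3.726902 → u ← -1.622400 + 0.36·(-3.726902) = -2.964085
s=0.720000, u=-2.964085: f=-5.256825 → u ← -2.964085 + 0.36·(-5.256825) = -4.856542
s=1.080000, u=-4.856542: f=-7.710989 → u ← -4.856542 + 0.36·(-7.710989) = -7.632498
u(1.44) ≈ -7.6325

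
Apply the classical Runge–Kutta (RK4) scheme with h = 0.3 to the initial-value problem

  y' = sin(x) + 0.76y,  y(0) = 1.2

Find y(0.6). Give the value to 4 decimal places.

RK4: k1 = f(x_n, y_n); k2 = f(x_n + h/2, y_n + (h/2)·k1); k3 = f(x_n + h/2, y_n + (h/2)·k2); k4 = f(x_n + h, y_n + h·k3); y_{n+1} = y_n + (h/6)·(k1 + 2k2 + 2k3 + k4).
x=0.000000, y=1.200000:
  k1 = f(0.000000, 1.200000) = 0.912000
  k2 = f(0.150000, 1.336800) = 1.165406
  k3 = f(0.150000, 1.374811) = 1.194294
  k4 = f(0.300000, 1.558288) = 1.479819
  y ← 1.200000 + (0.3/6)·(k1 + 2k2 + 2k3 + k4) = 1.555561
x=0.300000, y=1.555561:
  k1 = f(0.300000, 1.555561) = 1.477747
  k2 = f(0.450000, 1.777223) = 1.785655
  k3 = f(0.450000, 1.823409) = 1.820757
  k4 = f(0.600000, 2.101788) = 2.162001
  y ← 1.555561 + (0.3/6)·(k1 + 2k2 + 2k3 + k4) = 2.098190
y(0.6) ≈ 2.0982

2.0982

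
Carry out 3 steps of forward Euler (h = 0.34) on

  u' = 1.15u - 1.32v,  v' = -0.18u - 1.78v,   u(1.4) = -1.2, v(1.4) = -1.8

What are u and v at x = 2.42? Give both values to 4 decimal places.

-1.1796, -0.0227

Euler on (u,v): u_{n+1} = u_n + h·u', v_{n+1} = v_n + h·v'.
1.400000: (-1.200000, -1.800000); f=(0.996000, 3.420000) → (-0.861360, -0.637200)
1.740000: (-0.861360, -0.637200); f=(-0.149460, 1.289261) → (-0.912176, -0.198851)
2.080000: (-0.912176, -0.198851); f=(-0.786519, 0.518147) → (-1.179593, -0.022681)
(u(2.42), v(2.42)) ≈ (-1.1796, -0.0227)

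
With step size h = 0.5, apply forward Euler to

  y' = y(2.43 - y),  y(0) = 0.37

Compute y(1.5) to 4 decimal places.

Euler: y_{n+1} = y_n + h·f(s_n, y_n).
s=0.000000, y=0.370000: f=0.762200 → y ← 0.370000 + 0.5·0.762200 = 0.751100
s=0.500000, y=0.751100: f=1.261022 → y ← 0.751100 + 0.5·1.261022 = 1.381611
s=1.000000, y=1.381611: f=1.448466 → y ← 1.381611 + 0.5·1.448466 = 2.105844
y(1.5) ≈ 2.1058

2.1058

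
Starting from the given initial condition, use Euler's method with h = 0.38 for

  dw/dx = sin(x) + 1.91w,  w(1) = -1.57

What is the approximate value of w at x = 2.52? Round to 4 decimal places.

Euler: w_{n+1} = w_n + h·f(x_n, w_n).
x=1.000000, w=-1.570000: f=-2.157229 → w ← -1.570000 + 0.38·(-2.157229) = -2.389747
x=1.380000, w=-2.389747: f=-3.582563 → w ← -2.389747 + 0.38·(-3.582563) = -3.751121
x=1.760000, w=-3.751121: f=-6.182487 → w ← -3.751121 + 0.38·(-6.182487) = -6.100466
x=2.140000, w=-6.100466: f=-10.809560 → w ← -6.100466 + 0.38·(-10.809560) = -10.208099
w(2.52) ≈ -10.2081

-10.2081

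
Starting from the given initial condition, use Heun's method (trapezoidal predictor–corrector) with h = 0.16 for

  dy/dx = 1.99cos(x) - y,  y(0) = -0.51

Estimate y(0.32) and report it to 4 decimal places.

0.1603

Heun: k1 = f(x_n, y_n); k2 = f(x_n + h, y_n + h·k1); y_{n+1} = y_n + (h/2)·(k1 + k2).
x=0.000000, y=-0.510000:
  k1 = f(0.000000, -0.510000) = 2.500000
  k2 = f(0.160000, -0.110000) = 2.074582
  y ← -0.510000 + (0.16/2)·(2.500000 + 2.074582) = -0.144033
x=0.160000, y=-0.144033:
  k1 = f(0.160000, -0.144033) = 2.108616
  k2 = f(0.320000, 0.193345) = 1.695633
  y ← -0.144033 + (0.16/2)·(2.108616 + 1.695633) = 0.160307
y(0.32) ≈ 0.1603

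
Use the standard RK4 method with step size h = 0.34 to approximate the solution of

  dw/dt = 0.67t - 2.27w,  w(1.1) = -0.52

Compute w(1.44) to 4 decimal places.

RK4: k1 = f(t_n, w_n); k2 = f(t_n + h/2, w_n + (h/2)·k1); k3 = f(t_n + h/2, w_n + (h/2)·k2); k4 = f(t_n + h, w_n + h·k3); w_{n+1} = w_n + (h/6)·(k1 + 2k2 + 2k3 + k4).
t=1.100000, w=-0.520000:
  k1 = f(1.100000, -0.520000) = 1.917400
  k2 = f(1.270000, -0.194042) = 1.291375
  k3 = f(1.270000, -0.300466) = 1.532958
  k4 = f(1.440000, 0.001206) = 0.962063
  w ← -0.520000 + (0.34/6)·(k1 + 2k2 + 2k3 + k4) = -0.036739
w(1.44) ≈ -0.0367

-0.0367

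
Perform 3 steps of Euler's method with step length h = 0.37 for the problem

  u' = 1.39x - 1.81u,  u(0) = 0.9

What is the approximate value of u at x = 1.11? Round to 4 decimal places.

0.4759

Euler: u_{n+1} = u_n + h·f(x_n, u_n).
x=0.000000, u=0.900000: f=-1.629000 → u ← 0.900000 + 0.37·(-1.629000) = 0.297270
x=0.370000, u=0.297270: f=-0.023759 → u ← 0.297270 + 0.37·(-0.023759) = 0.288479
x=0.740000, u=0.288479: f=0.506453 → u ← 0.288479 + 0.37·0.506453 = 0.475867
u(1.11) ≈ 0.4759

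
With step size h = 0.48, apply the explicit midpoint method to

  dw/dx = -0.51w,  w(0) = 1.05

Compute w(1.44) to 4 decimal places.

Midpoint: k1 = f(x_n, w_n); k2 = f(x_n + h/2, w_n + (h/2)·k1); w_{n+1} = w_n + h·k2.
x=0.000000, w=1.050000:
  k1 = f(0.000000, 1.050000) = -0.535500
  k2 = f(0.240000, 0.921480) = -0.469955
  w ← 1.050000 + 0.48·(-0.469955) = 0.824422
x=0.480000, w=0.824422:
  k1 = f(0.480000, 0.824422) = -0.420455
  k2 = f(0.720000, 0.723512) = -0.368991
  w ← 0.824422 + 0.48·(-0.368991) = 0.647306
x=0.960000, w=0.647306:
  k1 = f(0.960000, 0.647306) = -0.330126
  k2 = f(1.200000, 0.568076) = -0.289719
  w ← 0.647306 + 0.48·(-0.289719) = 0.508241
w(1.44) ≈ 0.5082

0.5082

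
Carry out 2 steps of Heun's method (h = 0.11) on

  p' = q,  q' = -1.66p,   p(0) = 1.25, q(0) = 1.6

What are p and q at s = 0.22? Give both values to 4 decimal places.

Heun on (p,q): k1 = f(s_n, state_n); k2 = f(s_n + h, state_n + h·k1); state_{n+1} = state_n + (h/2)·(k1 + k2).
0.000000: (1.250000, 1.600000)
  k1 = (1.600000, -2.075000)
  predictor → (1.426000, 1.371750)
  k2 = (1.371750, -2.367160)
  → (1.413446, 1.355681)
0.110000: (1.413446, 1.355681)
  k1 = (1.355681, -2.346321)
  predictor → (1.562571, 1.097586)
  k2 = (1.097586, -2.593868)
  → (1.548376, 1.083971)
(p(0.22), q(0.22)) ≈ (1.5484, 1.0840)

1.5484, 1.0840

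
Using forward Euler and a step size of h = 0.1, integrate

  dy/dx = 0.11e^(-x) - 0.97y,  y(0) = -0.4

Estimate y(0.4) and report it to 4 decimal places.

-0.2335

Euler: y_{n+1} = y_n + h·f(x_n, y_n).
x=0.000000, y=-0.400000: f=0.498000 → y ← -0.400000 + 0.1·0.498000 = -0.350200
x=0.100000, y=-0.350200: f=0.439226 → y ← -0.350200 + 0.1·0.439226 = -0.306277
x=0.200000, y=-0.306277: f=0.387149 → y ← -0.306277 + 0.1·0.387149 = -0.267562
x=0.300000, y=-0.267562: f=0.341026 → y ← -0.267562 + 0.1·0.341026 = -0.233460
y(0.4) ≈ -0.2335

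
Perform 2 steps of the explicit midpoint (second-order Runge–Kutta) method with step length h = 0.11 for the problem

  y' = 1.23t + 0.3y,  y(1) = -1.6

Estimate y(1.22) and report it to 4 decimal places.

-1.3992

Midpoint: k1 = f(t_n, y_n); k2 = f(t_n + h/2, y_n + (h/2)·k1); y_{n+1} = y_n + h·k2.
t=1.000000, y=-1.600000:
  k1 = f(1.000000, -1.600000) = 0.750000
  k2 = f(1.055000, -1.558750) = 0.830025
  y ← -1.600000 + 0.11·0.830025 = -1.508697
t=1.110000, y=-1.508697:
  k1 = f(1.110000, -1.508697) = 0.912691
  k2 = f(1.165000, -1.458499) = 0.995400
  y ← -1.508697 + 0.11·0.995400 = -1.399203
y(1.22) ≈ -1.3992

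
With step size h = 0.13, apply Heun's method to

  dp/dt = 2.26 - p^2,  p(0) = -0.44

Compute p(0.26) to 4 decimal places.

Heun: k1 = f(t_n, p_n); k2 = f(t_n + h, p_n + h·k1); p_{n+1} = p_n + (h/2)·(k1 + k2).
t=0.000000, p=-0.440000:
  k1 = f(0.000000, -0.440000) = 2.066400
  k2 = f(0.130000, -0.171368) = 2.230633
  p ← -0.440000 + (0.13/2)·(2.066400 + 2.230633) = -0.160693
t=0.130000, p=-0.160693:
  k1 = f(0.130000, -0.160693) = 2.234178
  k2 = f(0.260000, 0.129750) = 2.243165
  p ← -0.160693 + (0.13/2)·(2.234178 + 2.243165) = 0.130334
p(0.26) ≈ 0.1303

0.1303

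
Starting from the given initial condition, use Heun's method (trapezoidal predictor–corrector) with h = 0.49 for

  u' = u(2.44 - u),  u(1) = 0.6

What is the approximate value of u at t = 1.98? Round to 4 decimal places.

1.8277

Heun: k1 = f(t_n, u_n); k2 = f(t_n + h, u_n + h·k1); u_{n+1} = u_n + (h/2)·(k1 + k2).
t=1.000000, u=0.600000:
  k1 = f(1.000000, 0.600000) = 1.104000
  k2 = f(1.490000, 1.140960) = 1.482153
  u ← 0.600000 + (0.49/2)·(1.104000 + 1.482153) = 1.233607
t=1.490000, u=1.233607:
  k1 = f(1.490000, 1.233607) = 1.488215
  k2 = f(1.980000, 1.962833) = 0.936600
  u ← 1.233607 + (0.49/2)·(1.488215 + 0.936600) = 1.827687
u(1.98) ≈ 1.8277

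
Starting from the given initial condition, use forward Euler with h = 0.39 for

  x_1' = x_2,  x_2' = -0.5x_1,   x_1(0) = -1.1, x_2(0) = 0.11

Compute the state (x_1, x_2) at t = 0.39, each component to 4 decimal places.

-1.0571, 0.3245

Euler on (x_1,x_2): x_1_{n+1} = x_1_n + h·x_1', x_2_{n+1} = x_2_n + h·x_2'.
0.000000: (-1.100000, 0.110000); f=(0.110000, 0.550000) → (-1.057100, 0.324500)
(x_1(0.39), x_2(0.39)) ≈ (-1.0571, 0.3245)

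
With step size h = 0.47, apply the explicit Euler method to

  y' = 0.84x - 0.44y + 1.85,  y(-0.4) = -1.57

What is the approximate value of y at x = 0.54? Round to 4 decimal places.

Euler: y_{n+1} = y_n + h·f(x_n, y_n).
x=-0.400000, y=-1.570000: f=2.204800 → y ← -1.570000 + 0.47·2.204800 = -0.533744
x=0.070000, y=-0.533744: f=2.143647 → y ← -0.533744 + 0.47·2.143647 = 0.473770
y(0.54) ≈ 0.4738

0.4738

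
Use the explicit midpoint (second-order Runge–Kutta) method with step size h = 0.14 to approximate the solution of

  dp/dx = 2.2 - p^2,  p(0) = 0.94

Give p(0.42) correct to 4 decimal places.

Midpoint: k1 = f(x_n, p_n); k2 = f(x_n + h/2, p_n + (h/2)·k1); p_{n+1} = p_n + h·k2.
x=0.000000, p=0.940000:
  k1 = f(0.000000, 0.940000) = 1.316400
  k2 = f(0.070000, 1.032148) = 1.134671
  p ← 0.940000 + 0.14·1.134671 = 1.098854
x=0.140000, p=1.098854:
  k1 = f(0.140000, 1.098854) = 0.992520
  k2 = f(0.210000, 1.168330) = 0.835004
  p ← 1.098854 + 0.14·0.835004 = 1.215754
x=0.280000, p=1.215754:
  k1 = f(0.280000, 1.215754) = 0.721941
  k2 = f(0.350000, 1.266290) = 0.596509
  p ← 1.215754 + 0.14·0.596509 = 1.299266
p(0.42) ≈ 1.2993

1.2993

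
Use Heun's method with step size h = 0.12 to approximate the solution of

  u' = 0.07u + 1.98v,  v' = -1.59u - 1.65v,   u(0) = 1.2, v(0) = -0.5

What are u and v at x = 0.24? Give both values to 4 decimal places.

0.9296, -0.6705

Heun on (u,v): k1 = f(x_n, state_n); k2 = f(x_n + h, state_n + h·k1); state_{n+1} = state_n + (h/2)·(k1 + k2).
0.000000: (1.200000, -0.500000)
  k1 = (-0.906000, -1.083000)
  predictor → (1.091280, -0.629960)
  k2 = (-1.170931, -0.695701)
  → (1.075384, -0.606722)
0.120000: (1.075384, -0.606722)
  k1 = (-1.126033, -0.708769)
  predictor → (0.940260, -0.691774)
  k2 = (-1.303895, -0.353586)
  → (0.929588, -0.670463)
(u(0.24), v(0.24)) ≈ (0.9296, -0.6705)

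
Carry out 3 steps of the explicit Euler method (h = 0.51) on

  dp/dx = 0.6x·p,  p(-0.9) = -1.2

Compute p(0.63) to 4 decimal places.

-0.7939

Euler: p_{n+1} = p_n + h·f(x_n, p_n).
x=-0.900000, p=-1.200000: f=0.648000 → p ← -1.200000 + 0.51·0.648000 = -0.869520
x=-0.390000, p=-0.869520: f=0.203468 → p ← -0.869520 + 0.51·0.203468 = -0.765751
x=0.120000, p=-0.765751: f=-0.055134 → p ← -0.765751 + 0.51·(-0.055134) = -0.793870
p(0.63) ≈ -0.7939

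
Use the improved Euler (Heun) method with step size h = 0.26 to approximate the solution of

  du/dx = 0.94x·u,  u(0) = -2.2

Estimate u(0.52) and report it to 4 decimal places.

Heun: k1 = f(x_n, u_n); k2 = f(x_n + h, u_n + h·k1); u_{n+1} = u_n + (h/2)·(k1 + k2).
x=0.000000, u=-2.200000:
  k1 = f(0.000000, -2.200000) = 0.000000
  k2 = f(0.260000, -2.200000) = -0.537680
  u ← -2.200000 + (0.26/2)·(0.000000 + (-0.537680)) = -2.269898
x=0.260000, u=-2.269898:
  k1 = f(0.260000, -2.269898) = -0.554763
  k2 = f(0.520000, -2.414137) = -1.180030
  u ← -2.269898 + (0.26/2)·(-0.554763 + (-1.180030)) = -2.495422
u(0.52) ≈ -2.4954

-2.4954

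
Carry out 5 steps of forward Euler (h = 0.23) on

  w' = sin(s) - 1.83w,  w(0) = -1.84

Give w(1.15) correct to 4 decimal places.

0.1924

Euler: w_{n+1} = w_n + h·f(s_n, w_n).
s=0.000000, w=-1.840000: f=3.367200 → w ← -1.840000 + 0.23·3.367200 = -1.065544
s=0.230000, w=-1.065544: f=2.177923 → w ← -1.065544 + 0.23·2.177923 = -0.564622
s=0.460000, w=-0.564622: f=1.477206 → w ← -0.564622 + 0.23·1.477206 = -0.224864
s=0.690000, w=-0.224864: f=1.048039 → w ← -0.224864 + 0.23·1.048039 = 0.016185
s=0.920000, w=0.016185: f=0.765984 → w ← 0.016185 + 0.23·0.765984 = 0.192361
w(1.15) ≈ 0.1924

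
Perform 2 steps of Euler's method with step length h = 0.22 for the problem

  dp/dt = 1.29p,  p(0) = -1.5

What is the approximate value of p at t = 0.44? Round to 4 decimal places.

Euler: p_{n+1} = p_n + h·f(t_n, p_n).
t=0.000000, p=-1.500000: f=-1.935000 → p ← -1.500000 + 0.22·(-1.935000) = -1.925700
t=0.220000, p=-1.925700: f=-2.484153 → p ← -1.925700 + 0.22·(-2.484153) = -2.472214
p(0.44) ≈ -2.4722

-2.4722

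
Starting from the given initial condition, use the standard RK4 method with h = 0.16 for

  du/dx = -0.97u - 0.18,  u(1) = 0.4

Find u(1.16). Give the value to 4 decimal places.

RK4: k1 = f(x_n, u_n); k2 = f(x_n + h/2, u_n + (h/2)·k1); k3 = f(x_n + h/2, u_n + (h/2)·k2); k4 = f(x_n + h, u_n + h·k3); u_{n+1} = u_n + (h/6)·(k1 + 2k2 + 2k3 + k4).
x=1.000000, u=0.400000:
  k1 = f(1.000000, 0.400000) = -0.568000
  k2 = f(1.080000, 0.354560) = -0.523923
  k3 = f(1.080000, 0.358086) = -0.527344
  k4 = f(1.160000, 0.315625) = -0.486156
  u ← 0.400000 + (0.16/6)·(k1 + 2k2 + 2k3 + k4) = 0.315822
u(1.16) ≈ 0.3158

0.3158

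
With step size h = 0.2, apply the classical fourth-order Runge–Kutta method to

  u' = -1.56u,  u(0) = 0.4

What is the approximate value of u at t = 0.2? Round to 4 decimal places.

0.2928

RK4: k1 = f(t_n, u_n); k2 = f(t_n + h/2, u_n + (h/2)·k1); k3 = f(t_n + h/2, u_n + (h/2)·k2); k4 = f(t_n + h, u_n + h·k3); u_{n+1} = u_n + (h/6)·(k1 + 2k2 + 2k3 + k4).
t=0.000000, u=0.400000:
  k1 = f(0.000000, 0.400000) = -0.624000
  k2 = f(0.100000, 0.337600) = -0.526656
  k3 = f(0.100000, 0.347334) = -0.541842
  k4 = f(0.200000, 0.291632) = -0.454945
  u ← 0.400000 + (0.2/6)·(k1 + 2k2 + 2k3 + k4) = 0.292802
u(0.2) ≈ 0.2928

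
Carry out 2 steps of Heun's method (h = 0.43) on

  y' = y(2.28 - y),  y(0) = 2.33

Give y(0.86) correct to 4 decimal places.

2.2925

Heun: k1 = f(x_n, y_n); k2 = f(x_n + h, y_n + h·k1); y_{n+1} = y_n + (h/2)·(k1 + k2).
x=0.000000, y=2.330000:
  k1 = f(0.000000, 2.330000) = -0.116500
  k2 = f(0.430000, 2.279905) = 0.000217
  y ← 2.330000 + (0.43/2)·(-0.116500 + 0.000217) = 2.304999
x=0.430000, y=2.304999:
  k1 = f(0.430000, 2.304999) = -0.057623
  k2 = f(0.860000, 2.280221) = -0.000505
  y ← 2.304999 + (0.43/2)·(-0.057623 + (-0.000505)) = 2.292502
y(0.86) ≈ 2.2925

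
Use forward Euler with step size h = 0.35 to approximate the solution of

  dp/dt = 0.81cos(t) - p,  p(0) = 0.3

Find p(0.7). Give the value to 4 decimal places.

0.5773

Euler: p_{n+1} = p_n + h·f(t_n, p_n).
t=0.000000, p=0.300000: f=0.510000 → p ← 0.300000 + 0.35·0.510000 = 0.478500
t=0.350000, p=0.478500: f=0.282392 → p ← 0.478500 + 0.35·0.282392 = 0.577337
p(0.7) ≈ 0.5773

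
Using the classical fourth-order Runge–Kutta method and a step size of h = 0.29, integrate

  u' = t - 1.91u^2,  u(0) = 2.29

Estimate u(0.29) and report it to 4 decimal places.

0.8891

RK4: k1 = f(t_n, u_n); k2 = f(t_n + h/2, u_n + (h/2)·k1); k3 = f(t_n + h/2, u_n + (h/2)·k2); k4 = f(t_n + h, u_n + h·k3); u_{n+1} = u_n + (h/6)·(k1 + 2k2 + 2k3 + k4).
t=0.000000, u=2.290000:
  k1 = f(0.000000, 2.290000) = -10.016231
  k2 = f(0.145000, 0.837647) = -1.195155
  k3 = f(0.145000, 2.116703) = -8.412621
  k4 = f(0.290000, -0.149660) = 0.247220
  u ← 2.290000 + (0.29/6)·(k1 + 2k2 + 2k3 + k4) = 0.889079
u(0.29) ≈ 0.8891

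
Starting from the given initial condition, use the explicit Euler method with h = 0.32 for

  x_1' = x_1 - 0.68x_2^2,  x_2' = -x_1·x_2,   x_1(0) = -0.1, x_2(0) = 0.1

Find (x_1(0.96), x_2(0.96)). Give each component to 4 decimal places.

-0.2394, 0.1138

Euler on (x_1,x_2): x_1_{n+1} = x_1_n + h·x_1', x_2_{n+1} = x_2_n + h·x_2'.
0.000000: (-0.100000, 0.100000); f=(-0.106800, 0.010000) → (-0.134176, 0.103200)
0.320000: (-0.134176, 0.103200); f=(-0.141418, 0.013847) → (-0.179430, 0.107631)
0.640000: (-0.179430, 0.107631); f=(-0.187307, 0.019312) → (-0.239368, 0.113811)
(x_1(0.96), x_2(0.96)) ≈ (-0.2394, 0.1138)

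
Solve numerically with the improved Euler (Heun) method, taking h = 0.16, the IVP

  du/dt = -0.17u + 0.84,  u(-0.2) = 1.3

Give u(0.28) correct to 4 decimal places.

Heun: k1 = f(t_n, u_n); k2 = f(t_n + h, u_n + h·k1); u_{n+1} = u_n + (h/2)·(k1 + k2).
t=-0.200000, u=1.300000:
  k1 = f(-0.200000, 1.300000) = 0.619000
  k2 = f(-0.040000, 1.399040) = 0.602163
  u ← 1.300000 + (0.16/2)·(0.619000 + 0.602163) = 1.397693
t=-0.040000, u=1.397693:
  k1 = f(-0.040000, 1.397693) = 0.602392
  k2 = f(0.120000, 1.494076) = 0.586007
  u ← 1.397693 + (0.16/2)·(0.602392 + 0.586007) = 1.492765
t=0.120000, u=1.492765:
  k1 = f(0.120000, 1.492765) = 0.586230
  k2 = f(0.280000, 1.586562) = 0.570284
  u ← 1.492765 + (0.16/2)·(0.586230 + 0.570284) = 1.585286
u(0.28) ≈ 1.5853

1.5853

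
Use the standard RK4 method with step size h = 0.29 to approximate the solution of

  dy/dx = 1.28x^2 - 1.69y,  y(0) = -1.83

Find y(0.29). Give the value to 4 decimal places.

RK4: k1 = f(x_n, y_n); k2 = f(x_n + h/2, y_n + (h/2)·k1); k3 = f(x_n + h/2, y_n + (h/2)·k2); k4 = f(x_n + h, y_n + h·k3); y_{n+1} = y_n + (h/6)·(k1 + 2k2 + 2k3 + k4).
x=0.000000, y=-1.830000:
  k1 = f(0.000000, -1.830000) = 3.092700
  k2 = f(0.145000, -1.381559) = 2.361746
  k3 = f(0.145000, -1.487547) = 2.540866
  k4 = f(0.290000, -1.093149) = 1.955069
  y ← -1.830000 + (0.29/6)·(k1 + 2k2 + 2k3 + k4) = -1.112105
y(0.29) ≈ -1.1121

-1.1121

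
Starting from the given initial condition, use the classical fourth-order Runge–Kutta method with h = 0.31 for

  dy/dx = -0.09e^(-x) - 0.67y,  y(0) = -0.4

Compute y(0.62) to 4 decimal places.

-0.2973

RK4: k1 = f(x_n, y_n); k2 = f(x_n + h/2, y_n + (h/2)·k1); k3 = f(x_n + h/2, y_n + (h/2)·k2); k4 = f(x_n + h, y_n + h·k3); y_{n+1} = y_n + (h/6)·(k1 + 2k2 + 2k3 + k4).
x=0.000000, y=-0.400000:
  k1 = f(0.000000, -0.400000) = 0.178000
  k2 = f(0.155000, -0.372410) = 0.172437
  k3 = f(0.155000, -0.373272) = 0.173015
  k4 = f(0.310000, -0.346365) = 0.166055
  y ← -0.400000 + (0.31/6)·(k1 + 2k2 + 2k3 + k4) = -0.346527
x=0.310000, y=-0.346527:
  k1 = f(0.310000, -0.346527) = 0.166163
  k2 = f(0.465000, -0.320772) = 0.158385
  k3 = f(0.465000, -0.321977) = 0.159193
  k4 = f(0.620000, -0.297177) = 0.150694
  y ← -0.346527 + (0.31/6)·(k1 + 2k2 + 2k3 + k4) = -0.297340
y(0.62) ≈ -0.2973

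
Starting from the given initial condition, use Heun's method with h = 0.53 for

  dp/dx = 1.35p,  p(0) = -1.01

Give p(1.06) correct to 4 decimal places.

-3.9256

Heun: k1 = f(x_n, p_n); k2 = f(x_n + h, p_n + h·k1); p_{n+1} = p_n + (h/2)·(k1 + k2).
x=0.000000, p=-1.010000:
  k1 = f(0.000000, -1.010000) = -1.363500
  k2 = f(0.530000, -1.732655) = -2.339084
  p ← -1.010000 + (0.53/2)·(-1.363500 + (-2.339084)) = -1.991185
x=0.530000, p=-1.991185:
  k1 = f(0.530000, -1.991185) = -2.688100
  k2 = f(1.060000, -3.415878) = -4.611435
  p ← -1.991185 + (0.53/2)·(-2.688100 + (-4.611435)) = -3.925561
p(1.06) ≈ -3.9256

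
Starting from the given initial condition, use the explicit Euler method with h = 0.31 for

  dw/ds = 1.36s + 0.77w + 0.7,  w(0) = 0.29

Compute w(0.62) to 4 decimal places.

Euler: w_{n+1} = w_n + h·f(s_n, w_n).
s=0.000000, w=0.290000: f=0.923300 → w ← 0.290000 + 0.31·0.923300 = 0.576223
s=0.310000, w=0.576223: f=1.565292 → w ← 0.576223 + 0.31·1.565292 = 1.061463
w(0.62) ≈ 1.0615

1.0615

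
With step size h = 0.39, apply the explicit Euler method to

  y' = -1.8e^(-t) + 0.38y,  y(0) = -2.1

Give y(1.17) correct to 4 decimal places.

Euler: y_{n+1} = y_n + h·f(t_n, y_n).
t=0.000000, y=-2.100000: f=-2.598000 → y ← -2.100000 + 0.39·(-2.598000) = -3.113220
t=0.390000, y=-3.113220: f=-2.401726 → y ← -3.113220 + 0.39·(-2.401726) = -4.049893
t=0.780000, y=-4.049893: f=-2.364090 → y ← -4.049893 + 0.39·(-2.364090) = -4.971888
y(1.17) ≈ -4.9719

-4.9719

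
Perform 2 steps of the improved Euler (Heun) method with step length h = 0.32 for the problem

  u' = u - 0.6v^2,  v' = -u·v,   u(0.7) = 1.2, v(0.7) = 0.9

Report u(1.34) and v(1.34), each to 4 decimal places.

Heun on (u,v): k1 = f(s_n, state_n); k2 = f(s_n + h, state_n + h·k1); state_{n+1} = state_n + (h/2)·(k1 + k2).
0.700000: (1.200000, 0.900000)
  k1 = (0.714000, -1.080000)
  predictor → (1.428480, 0.554400)
  k2 = (1.244064, -0.791949)
  → (1.513290, 0.600488)
1.020000: (1.513290, 0.600488)
  k1 = (1.296939, -0.908713)
  predictor → (1.928311, 0.309700)
  k2 = (1.870762, -0.597198)
  → (2.020122, 0.359542)
(u(1.34), v(1.34)) ≈ (2.0201, 0.3595)

2.0201, 0.3595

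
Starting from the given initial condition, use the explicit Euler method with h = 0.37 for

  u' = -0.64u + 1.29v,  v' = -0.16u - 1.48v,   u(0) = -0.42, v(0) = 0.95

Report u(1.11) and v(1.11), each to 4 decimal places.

Euler on (u,v): u_{n+1} = u_n + h·u', v_{n+1} = v_n + h·v'.
0.000000: (-0.420000, 0.950000); f=(1.494300, -1.338800) → (0.132891, 0.454644)
0.370000: (0.132891, 0.454644); f=(0.501441, -0.694136) → (0.318424, 0.197814)
0.740000: (0.318424, 0.197814); f=(0.051388, -0.343712) → (0.337438, 0.070640)
(u(1.11), v(1.11)) ≈ (0.3374, 0.0706)

0.3374, 0.0706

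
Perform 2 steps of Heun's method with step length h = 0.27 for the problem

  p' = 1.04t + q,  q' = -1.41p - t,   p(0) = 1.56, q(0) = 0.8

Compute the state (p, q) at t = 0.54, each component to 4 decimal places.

Heun on (p,q): k1 = f(t_n, state_n); k2 = f(t_n + h, state_n + h·k1); state_{n+1} = state_n + (h/2)·(k1 + k2).
0.000000: (1.560000, 0.800000)
  k1 = (0.800000, -2.199600)
  predictor → (1.776000, 0.206108)
  k2 = (0.486908, -2.774160)
  → (1.733733, 0.128542)
0.270000: (1.733733, 0.128542)
  k1 = (0.409342, -2.714563)
  predictor → (1.844255, -0.604390)
  k2 = (-0.042790, -3.140400)
  → (1.783217, -0.661878)
(p(0.54), q(0.54)) ≈ (1.7832, -0.6619)

1.7832, -0.6619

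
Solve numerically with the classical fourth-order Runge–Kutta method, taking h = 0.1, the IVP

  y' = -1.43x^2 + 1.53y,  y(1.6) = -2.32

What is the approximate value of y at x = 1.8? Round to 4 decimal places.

-4.1128

RK4: k1 = f(x_n, y_n); k2 = f(x_n + h/2, y_n + (h/2)·k1); k3 = f(x_n + h/2, y_n + (h/2)·k2); k4 = f(x_n + h, y_n + h·k3); y_{n+1} = y_n + (h/6)·(k1 + 2k2 + 2k3 + k4).
x=1.600000, y=-2.320000:
  k1 = f(1.600000, -2.320000) = -7.210400
  k2 = f(1.650000, -2.680520) = -7.994371
  k3 = f(1.650000, -2.719719) = -8.054344
  k4 = f(1.700000, -3.125434) = -8.914615
  y ← -2.320000 + (0.1/6)·(k1 + 2k2 + 2k3 + k4) = -3.123707
x=1.700000, y=-3.123707:
  k1 = f(1.700000, -3.123707) = -8.911972
  k2 = f(1.750000, -3.569306) = -9.840413
  k3 = f(1.750000, -3.615728) = -9.911439
  k4 = f(1.800000, -4.114851) = -10.928922
  y ← -3.123707 + (0.1/6)·(k1 + 2k2 + 2k3 + k4) = -4.112784
y(1.8) ≈ -4.1128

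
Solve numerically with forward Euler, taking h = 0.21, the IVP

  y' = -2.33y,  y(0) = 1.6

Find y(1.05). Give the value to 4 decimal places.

0.0556

Euler: y_{n+1} = y_n + h·f(t_n, y_n).
t=0.000000, y=1.600000: f=-3.728000 → y ← 1.600000 + 0.21·(-3.728000) = 0.817120
t=0.210000, y=0.817120: f=-1.903890 → y ← 0.817120 + 0.21·(-1.903890) = 0.417303
t=0.420000, y=0.417303: f=-0.972316 → y ← 0.417303 + 0.21·(-0.972316) = 0.213117
t=0.630000, y=0.213117: f=-0.496562 → y ← 0.213117 + 0.21·(-0.496562) = 0.108839
t=0.840000, y=0.108839: f=-0.253594 → y ← 0.108839 + 0.21·(-0.253594) = 0.055584
y(1.05) ≈ 0.0556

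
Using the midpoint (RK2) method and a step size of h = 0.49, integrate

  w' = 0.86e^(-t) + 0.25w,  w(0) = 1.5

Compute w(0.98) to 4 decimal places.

2.5351

Midpoint: k1 = f(t_n, w_n); k2 = f(t_n + h/2, w_n + (h/2)·k1); w_{n+1} = w_n + h·k2.
t=0.000000, w=1.500000:
  k1 = f(0.000000, 1.500000) = 1.235000
  k2 = f(0.245000, 1.802575) = 1.123770
  w ← 1.500000 + 0.49·1.123770 = 2.050647
t=0.490000, w=2.050647:
  k1 = f(0.490000, 2.050647) = 1.039520
  k2 = f(0.735000, 2.305330) = 0.988707
  w ← 2.050647 + 0.49·0.988707 = 2.535114
w(0.98) ≈ 2.5351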